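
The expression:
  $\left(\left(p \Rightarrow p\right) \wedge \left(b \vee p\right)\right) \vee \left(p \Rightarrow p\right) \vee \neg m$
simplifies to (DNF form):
$\text{True}$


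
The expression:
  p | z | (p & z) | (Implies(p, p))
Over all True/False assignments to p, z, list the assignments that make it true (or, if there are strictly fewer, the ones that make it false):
is always true.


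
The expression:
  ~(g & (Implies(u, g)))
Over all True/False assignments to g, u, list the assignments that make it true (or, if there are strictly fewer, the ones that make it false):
is true only for:
  g=False, u=False;
  g=False, u=True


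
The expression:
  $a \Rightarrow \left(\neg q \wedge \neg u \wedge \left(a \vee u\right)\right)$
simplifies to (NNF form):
$\left(\neg q \wedge \neg u\right) \vee \neg a$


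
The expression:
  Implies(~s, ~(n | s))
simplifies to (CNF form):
s | ~n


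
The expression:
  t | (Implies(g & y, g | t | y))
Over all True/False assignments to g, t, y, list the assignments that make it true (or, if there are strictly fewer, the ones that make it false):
is always true.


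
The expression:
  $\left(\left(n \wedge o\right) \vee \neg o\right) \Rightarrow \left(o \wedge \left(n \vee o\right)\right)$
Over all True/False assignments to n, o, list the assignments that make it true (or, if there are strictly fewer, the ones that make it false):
is true only for:
  n=False, o=True;
  n=True, o=True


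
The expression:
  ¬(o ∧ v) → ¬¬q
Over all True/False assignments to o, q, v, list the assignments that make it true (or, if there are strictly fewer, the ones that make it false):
is false only for:
  o=False, q=False, v=False;
  o=False, q=False, v=True;
  o=True, q=False, v=False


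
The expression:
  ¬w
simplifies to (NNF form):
¬w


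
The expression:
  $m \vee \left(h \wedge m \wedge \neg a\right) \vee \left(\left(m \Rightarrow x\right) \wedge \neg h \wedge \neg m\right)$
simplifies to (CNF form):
$m \vee \neg h$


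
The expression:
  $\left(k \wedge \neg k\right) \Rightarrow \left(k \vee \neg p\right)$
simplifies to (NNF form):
$\text{True}$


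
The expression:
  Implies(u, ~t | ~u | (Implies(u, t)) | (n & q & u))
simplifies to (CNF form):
True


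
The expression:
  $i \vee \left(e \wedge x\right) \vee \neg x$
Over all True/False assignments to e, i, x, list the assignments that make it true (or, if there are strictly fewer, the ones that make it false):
is false only for:
  e=False, i=False, x=True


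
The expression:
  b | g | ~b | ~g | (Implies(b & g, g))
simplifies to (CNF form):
True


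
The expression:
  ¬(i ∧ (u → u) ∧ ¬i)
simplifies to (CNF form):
True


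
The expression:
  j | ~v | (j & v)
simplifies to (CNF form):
j | ~v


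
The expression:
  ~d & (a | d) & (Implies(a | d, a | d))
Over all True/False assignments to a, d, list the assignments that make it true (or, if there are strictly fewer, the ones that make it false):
is true only for:
  a=True, d=False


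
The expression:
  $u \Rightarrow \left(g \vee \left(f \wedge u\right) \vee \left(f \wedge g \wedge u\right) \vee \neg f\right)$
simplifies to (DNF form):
$\text{True}$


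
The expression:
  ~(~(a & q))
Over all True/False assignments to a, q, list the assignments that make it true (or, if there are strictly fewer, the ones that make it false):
is true only for:
  a=True, q=True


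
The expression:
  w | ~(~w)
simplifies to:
w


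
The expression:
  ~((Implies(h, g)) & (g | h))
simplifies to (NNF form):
~g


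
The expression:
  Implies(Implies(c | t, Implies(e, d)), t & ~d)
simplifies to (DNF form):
(t & ~d) | (c & e & ~d)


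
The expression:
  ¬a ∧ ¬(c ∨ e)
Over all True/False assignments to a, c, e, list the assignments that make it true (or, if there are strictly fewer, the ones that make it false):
is true only for:
  a=False, c=False, e=False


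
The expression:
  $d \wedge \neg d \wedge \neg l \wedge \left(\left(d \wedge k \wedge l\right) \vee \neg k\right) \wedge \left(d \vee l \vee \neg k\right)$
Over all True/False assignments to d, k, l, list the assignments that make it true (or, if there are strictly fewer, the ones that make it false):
is never true.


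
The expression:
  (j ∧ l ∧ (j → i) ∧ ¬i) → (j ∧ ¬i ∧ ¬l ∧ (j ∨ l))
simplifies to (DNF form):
True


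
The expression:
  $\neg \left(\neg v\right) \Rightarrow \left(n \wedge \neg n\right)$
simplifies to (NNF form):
$\neg v$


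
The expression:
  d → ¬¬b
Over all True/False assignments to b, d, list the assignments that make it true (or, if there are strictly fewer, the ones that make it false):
is false only for:
  b=False, d=True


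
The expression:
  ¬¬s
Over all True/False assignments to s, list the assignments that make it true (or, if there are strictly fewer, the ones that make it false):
is true only for:
  s=True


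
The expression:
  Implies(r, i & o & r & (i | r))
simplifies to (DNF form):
~r | (i & o)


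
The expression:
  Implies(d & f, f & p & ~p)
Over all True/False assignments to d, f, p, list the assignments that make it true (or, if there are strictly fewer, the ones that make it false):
is false only for:
  d=True, f=True, p=False;
  d=True, f=True, p=True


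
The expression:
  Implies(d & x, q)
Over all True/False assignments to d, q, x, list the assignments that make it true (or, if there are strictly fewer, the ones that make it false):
is false only for:
  d=True, q=False, x=True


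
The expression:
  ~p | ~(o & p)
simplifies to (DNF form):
~o | ~p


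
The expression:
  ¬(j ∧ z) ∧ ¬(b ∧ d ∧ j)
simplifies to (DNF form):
(¬b ∧ ¬z) ∨ (¬d ∧ ¬z) ∨ ¬j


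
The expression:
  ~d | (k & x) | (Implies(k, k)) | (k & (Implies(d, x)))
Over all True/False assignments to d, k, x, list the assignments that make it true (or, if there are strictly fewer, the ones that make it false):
is always true.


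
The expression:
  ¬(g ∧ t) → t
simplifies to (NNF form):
t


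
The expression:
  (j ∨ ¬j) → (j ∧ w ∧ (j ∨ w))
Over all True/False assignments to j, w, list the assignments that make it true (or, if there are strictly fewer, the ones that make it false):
is true only for:
  j=True, w=True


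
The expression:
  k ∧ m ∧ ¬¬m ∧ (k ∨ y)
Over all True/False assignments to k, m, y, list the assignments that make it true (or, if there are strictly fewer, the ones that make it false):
is true only for:
  k=True, m=True, y=False;
  k=True, m=True, y=True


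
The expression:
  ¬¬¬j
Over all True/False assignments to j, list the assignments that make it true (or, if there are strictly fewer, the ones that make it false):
is true only for:
  j=False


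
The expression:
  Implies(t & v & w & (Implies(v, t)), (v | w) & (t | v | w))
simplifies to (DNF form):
True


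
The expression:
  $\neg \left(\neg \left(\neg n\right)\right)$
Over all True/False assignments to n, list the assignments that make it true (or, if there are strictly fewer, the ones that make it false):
is true only for:
  n=False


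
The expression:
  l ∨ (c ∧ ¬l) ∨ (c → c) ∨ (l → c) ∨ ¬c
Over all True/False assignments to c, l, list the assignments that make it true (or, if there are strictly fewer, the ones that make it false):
is always true.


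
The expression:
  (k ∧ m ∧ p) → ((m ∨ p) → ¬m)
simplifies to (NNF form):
¬k ∨ ¬m ∨ ¬p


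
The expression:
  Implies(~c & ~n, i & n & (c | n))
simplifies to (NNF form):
c | n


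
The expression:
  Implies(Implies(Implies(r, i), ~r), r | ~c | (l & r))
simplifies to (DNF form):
r | ~c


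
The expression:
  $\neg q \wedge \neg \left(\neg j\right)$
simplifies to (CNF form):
$j \wedge \neg q$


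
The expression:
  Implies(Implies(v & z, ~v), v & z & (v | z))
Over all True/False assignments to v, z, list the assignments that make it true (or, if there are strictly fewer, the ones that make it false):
is true only for:
  v=True, z=True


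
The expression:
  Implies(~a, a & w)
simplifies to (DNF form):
a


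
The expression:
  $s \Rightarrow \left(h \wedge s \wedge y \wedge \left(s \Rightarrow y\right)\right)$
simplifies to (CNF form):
$\left(h \vee \neg s\right) \wedge \left(y \vee \neg s\right)$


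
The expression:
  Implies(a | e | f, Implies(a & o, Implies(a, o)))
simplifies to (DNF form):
True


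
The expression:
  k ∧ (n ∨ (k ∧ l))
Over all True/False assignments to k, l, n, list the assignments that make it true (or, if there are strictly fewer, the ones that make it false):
is true only for:
  k=True, l=False, n=True;
  k=True, l=True, n=False;
  k=True, l=True, n=True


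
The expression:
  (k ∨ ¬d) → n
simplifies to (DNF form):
n ∨ (d ∧ ¬k)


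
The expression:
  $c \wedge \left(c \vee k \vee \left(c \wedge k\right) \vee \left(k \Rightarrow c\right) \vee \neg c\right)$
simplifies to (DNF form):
$c$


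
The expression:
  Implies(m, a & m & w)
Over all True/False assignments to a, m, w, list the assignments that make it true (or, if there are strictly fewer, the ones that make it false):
is false only for:
  a=False, m=True, w=False;
  a=False, m=True, w=True;
  a=True, m=True, w=False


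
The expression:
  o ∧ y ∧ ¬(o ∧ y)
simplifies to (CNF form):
False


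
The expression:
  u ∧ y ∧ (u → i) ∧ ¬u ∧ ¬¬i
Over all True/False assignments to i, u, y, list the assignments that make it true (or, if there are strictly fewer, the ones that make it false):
is never true.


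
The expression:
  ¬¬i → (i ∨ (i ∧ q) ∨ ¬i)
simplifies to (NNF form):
True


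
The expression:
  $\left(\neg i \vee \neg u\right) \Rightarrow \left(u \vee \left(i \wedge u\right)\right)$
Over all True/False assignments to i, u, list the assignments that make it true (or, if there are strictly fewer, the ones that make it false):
is true only for:
  i=False, u=True;
  i=True, u=True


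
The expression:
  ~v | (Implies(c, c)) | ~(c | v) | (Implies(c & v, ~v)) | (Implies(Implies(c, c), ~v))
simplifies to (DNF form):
True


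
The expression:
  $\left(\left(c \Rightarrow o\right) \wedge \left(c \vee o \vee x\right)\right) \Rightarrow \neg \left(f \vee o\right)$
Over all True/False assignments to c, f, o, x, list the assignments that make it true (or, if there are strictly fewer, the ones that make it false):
is true only for:
  c=False, f=False, o=False, x=False;
  c=False, f=False, o=False, x=True;
  c=False, f=True, o=False, x=False;
  c=True, f=False, o=False, x=False;
  c=True, f=False, o=False, x=True;
  c=True, f=True, o=False, x=False;
  c=True, f=True, o=False, x=True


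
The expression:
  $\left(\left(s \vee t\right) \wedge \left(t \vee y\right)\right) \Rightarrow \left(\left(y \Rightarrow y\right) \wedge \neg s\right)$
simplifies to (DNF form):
$\left(\neg t \wedge \neg y\right) \vee \neg s$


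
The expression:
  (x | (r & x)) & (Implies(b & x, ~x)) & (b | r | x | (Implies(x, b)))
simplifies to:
x & ~b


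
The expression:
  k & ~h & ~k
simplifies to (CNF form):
False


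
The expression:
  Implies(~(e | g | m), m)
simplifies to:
e | g | m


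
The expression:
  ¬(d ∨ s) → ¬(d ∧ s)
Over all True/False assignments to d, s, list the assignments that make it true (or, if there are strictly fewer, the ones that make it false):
is always true.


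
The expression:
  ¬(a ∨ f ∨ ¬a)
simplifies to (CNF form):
False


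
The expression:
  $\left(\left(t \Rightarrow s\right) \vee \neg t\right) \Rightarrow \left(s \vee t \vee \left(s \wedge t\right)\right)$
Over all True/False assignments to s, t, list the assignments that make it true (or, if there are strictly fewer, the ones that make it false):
is false only for:
  s=False, t=False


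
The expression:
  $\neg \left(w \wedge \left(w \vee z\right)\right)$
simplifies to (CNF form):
$\neg w$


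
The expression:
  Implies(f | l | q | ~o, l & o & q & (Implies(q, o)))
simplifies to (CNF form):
o & (l | ~f) & (l | ~q) & (q | ~l)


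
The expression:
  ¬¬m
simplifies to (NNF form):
m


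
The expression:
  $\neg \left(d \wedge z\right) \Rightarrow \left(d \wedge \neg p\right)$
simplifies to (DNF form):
$\left(d \wedge z\right) \vee \left(d \wedge \neg p\right)$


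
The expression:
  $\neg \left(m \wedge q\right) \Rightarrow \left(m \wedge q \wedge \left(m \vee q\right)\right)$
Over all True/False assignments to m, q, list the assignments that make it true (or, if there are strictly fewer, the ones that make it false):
is true only for:
  m=True, q=True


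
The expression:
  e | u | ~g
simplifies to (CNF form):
e | u | ~g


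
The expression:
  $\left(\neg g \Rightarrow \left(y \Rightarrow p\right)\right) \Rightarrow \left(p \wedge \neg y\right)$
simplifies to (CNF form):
$\left(p \vee y\right) \wedge \left(p \vee \neg g\right) \wedge \left(\neg p \vee \neg y\right)$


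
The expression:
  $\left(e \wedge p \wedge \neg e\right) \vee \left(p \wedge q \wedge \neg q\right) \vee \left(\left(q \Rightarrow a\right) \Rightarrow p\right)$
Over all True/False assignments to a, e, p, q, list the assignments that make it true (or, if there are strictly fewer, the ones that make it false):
is false only for:
  a=False, e=False, p=False, q=False;
  a=False, e=True, p=False, q=False;
  a=True, e=False, p=False, q=False;
  a=True, e=False, p=False, q=True;
  a=True, e=True, p=False, q=False;
  a=True, e=True, p=False, q=True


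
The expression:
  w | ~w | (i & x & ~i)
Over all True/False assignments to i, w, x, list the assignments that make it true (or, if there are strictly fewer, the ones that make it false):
is always true.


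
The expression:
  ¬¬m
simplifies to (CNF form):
m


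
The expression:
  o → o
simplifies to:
True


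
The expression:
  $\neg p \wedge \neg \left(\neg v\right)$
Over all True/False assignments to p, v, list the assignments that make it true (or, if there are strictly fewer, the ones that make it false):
is true only for:
  p=False, v=True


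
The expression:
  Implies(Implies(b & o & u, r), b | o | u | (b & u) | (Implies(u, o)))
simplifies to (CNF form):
True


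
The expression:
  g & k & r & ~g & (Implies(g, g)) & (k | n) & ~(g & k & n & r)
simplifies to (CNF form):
False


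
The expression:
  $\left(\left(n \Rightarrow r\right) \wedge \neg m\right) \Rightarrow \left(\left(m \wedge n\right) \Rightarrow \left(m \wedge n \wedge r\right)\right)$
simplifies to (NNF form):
$\text{True}$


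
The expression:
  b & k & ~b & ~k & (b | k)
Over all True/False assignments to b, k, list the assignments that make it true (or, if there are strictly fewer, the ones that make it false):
is never true.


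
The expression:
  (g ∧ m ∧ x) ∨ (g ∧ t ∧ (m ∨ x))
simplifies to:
g ∧ (m ∨ t) ∧ (m ∨ x) ∧ (t ∨ x)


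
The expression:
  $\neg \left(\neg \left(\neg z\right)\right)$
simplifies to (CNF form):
$\neg z$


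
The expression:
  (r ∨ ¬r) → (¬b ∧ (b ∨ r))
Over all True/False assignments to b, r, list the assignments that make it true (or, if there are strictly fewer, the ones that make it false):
is true only for:
  b=False, r=True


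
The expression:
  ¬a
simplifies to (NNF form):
¬a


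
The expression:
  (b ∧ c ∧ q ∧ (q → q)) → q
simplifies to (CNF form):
True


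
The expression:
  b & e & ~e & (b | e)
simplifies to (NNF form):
False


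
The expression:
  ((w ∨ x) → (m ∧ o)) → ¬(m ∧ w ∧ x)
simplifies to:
¬m ∨ ¬o ∨ ¬w ∨ ¬x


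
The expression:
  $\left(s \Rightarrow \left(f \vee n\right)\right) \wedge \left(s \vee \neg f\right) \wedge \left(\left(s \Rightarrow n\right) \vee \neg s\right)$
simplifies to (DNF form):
$\left(n \wedge s\right) \vee \left(\neg f \wedge \neg s\right)$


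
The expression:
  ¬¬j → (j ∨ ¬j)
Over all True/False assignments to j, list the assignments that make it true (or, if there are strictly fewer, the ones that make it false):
is always true.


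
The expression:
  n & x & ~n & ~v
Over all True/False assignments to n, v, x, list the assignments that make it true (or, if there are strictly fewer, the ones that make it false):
is never true.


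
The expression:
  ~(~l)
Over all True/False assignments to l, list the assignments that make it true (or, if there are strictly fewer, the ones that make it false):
is true only for:
  l=True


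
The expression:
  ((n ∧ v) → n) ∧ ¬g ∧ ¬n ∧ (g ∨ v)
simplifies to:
v ∧ ¬g ∧ ¬n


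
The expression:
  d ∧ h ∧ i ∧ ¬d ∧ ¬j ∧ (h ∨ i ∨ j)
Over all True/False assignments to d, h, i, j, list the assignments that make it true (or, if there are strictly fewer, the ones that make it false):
is never true.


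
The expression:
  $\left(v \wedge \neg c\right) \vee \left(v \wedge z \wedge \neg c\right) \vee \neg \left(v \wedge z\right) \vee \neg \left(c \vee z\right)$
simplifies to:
$\neg c \vee \neg v \vee \neg z$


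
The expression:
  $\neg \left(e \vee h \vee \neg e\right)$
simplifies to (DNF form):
$\text{False}$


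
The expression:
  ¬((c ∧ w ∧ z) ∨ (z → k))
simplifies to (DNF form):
(z ∧ ¬c ∧ ¬k) ∨ (z ∧ ¬k ∧ ¬w)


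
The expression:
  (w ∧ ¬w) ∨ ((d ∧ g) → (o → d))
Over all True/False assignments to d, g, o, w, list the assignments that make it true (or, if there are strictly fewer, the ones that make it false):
is always true.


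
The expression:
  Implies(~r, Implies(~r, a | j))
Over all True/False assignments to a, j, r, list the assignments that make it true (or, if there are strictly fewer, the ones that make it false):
is false only for:
  a=False, j=False, r=False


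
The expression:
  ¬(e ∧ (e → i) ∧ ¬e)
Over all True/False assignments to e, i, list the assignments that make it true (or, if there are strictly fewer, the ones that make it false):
is always true.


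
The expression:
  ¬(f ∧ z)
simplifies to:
¬f ∨ ¬z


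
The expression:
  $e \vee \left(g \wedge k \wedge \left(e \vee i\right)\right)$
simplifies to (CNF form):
$\left(e \vee g\right) \wedge \left(e \vee i\right) \wedge \left(e \vee k\right)$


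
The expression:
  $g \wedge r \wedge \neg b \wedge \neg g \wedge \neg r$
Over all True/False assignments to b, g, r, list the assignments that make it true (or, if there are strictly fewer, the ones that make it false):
is never true.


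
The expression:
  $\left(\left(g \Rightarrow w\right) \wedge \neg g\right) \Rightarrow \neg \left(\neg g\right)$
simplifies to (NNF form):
$g$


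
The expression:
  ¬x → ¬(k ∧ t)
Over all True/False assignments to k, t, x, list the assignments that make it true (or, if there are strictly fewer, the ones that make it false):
is false only for:
  k=True, t=True, x=False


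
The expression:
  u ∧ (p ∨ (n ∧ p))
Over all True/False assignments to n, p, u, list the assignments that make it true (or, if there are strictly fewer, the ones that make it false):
is true only for:
  n=False, p=True, u=True;
  n=True, p=True, u=True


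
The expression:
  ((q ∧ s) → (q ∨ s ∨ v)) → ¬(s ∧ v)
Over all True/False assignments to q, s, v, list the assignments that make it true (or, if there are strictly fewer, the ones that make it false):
is false only for:
  q=False, s=True, v=True;
  q=True, s=True, v=True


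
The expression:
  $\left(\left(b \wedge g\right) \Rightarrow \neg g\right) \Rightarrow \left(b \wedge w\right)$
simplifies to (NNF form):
$b \wedge \left(g \vee w\right)$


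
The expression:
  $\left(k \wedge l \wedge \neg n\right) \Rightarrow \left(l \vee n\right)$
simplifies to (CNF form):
$\text{True}$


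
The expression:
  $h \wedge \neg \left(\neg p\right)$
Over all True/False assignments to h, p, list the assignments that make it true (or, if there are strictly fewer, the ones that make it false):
is true only for:
  h=True, p=True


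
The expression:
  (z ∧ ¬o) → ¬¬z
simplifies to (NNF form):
True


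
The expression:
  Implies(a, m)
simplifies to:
m | ~a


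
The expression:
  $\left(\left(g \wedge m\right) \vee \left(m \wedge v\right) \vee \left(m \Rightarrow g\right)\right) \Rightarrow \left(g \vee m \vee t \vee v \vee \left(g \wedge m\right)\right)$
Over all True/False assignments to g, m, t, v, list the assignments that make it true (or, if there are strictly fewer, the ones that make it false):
is false only for:
  g=False, m=False, t=False, v=False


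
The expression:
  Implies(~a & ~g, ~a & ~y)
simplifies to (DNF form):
a | g | ~y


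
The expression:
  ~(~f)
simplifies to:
f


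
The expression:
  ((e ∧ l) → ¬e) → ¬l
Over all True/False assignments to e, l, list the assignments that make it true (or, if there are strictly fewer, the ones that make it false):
is false only for:
  e=False, l=True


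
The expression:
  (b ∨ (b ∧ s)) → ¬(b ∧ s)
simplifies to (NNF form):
¬b ∨ ¬s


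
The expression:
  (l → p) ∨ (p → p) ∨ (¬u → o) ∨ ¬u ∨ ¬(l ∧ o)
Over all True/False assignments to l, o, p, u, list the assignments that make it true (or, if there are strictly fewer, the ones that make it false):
is always true.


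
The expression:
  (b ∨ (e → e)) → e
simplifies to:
e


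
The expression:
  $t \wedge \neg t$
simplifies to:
$\text{False}$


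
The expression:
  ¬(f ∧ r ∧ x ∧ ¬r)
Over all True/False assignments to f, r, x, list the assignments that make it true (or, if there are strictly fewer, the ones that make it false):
is always true.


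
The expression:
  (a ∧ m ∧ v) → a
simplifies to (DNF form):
True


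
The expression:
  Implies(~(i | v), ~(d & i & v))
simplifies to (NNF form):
True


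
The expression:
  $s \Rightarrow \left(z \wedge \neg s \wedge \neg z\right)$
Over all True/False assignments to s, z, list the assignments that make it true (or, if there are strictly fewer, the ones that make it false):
is true only for:
  s=False, z=False;
  s=False, z=True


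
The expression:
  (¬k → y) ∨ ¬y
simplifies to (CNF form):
True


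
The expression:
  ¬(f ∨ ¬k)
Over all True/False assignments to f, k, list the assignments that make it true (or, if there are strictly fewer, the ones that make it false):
is true only for:
  f=False, k=True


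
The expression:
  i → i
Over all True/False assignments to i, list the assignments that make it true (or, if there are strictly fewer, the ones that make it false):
is always true.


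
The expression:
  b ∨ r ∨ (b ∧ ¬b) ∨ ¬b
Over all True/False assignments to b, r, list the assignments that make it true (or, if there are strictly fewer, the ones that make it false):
is always true.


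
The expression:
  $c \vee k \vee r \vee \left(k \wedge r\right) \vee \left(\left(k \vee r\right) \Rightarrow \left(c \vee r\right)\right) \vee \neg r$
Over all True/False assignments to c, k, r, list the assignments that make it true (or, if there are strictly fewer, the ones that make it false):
is always true.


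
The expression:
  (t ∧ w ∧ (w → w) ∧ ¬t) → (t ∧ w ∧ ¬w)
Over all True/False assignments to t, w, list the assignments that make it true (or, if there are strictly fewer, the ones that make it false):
is always true.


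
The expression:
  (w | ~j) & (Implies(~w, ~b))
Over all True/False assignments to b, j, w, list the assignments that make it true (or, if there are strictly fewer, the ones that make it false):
is false only for:
  b=False, j=True, w=False;
  b=True, j=False, w=False;
  b=True, j=True, w=False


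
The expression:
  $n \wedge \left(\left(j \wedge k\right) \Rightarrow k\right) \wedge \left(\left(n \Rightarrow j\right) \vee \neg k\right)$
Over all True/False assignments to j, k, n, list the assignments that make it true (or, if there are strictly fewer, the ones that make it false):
is true only for:
  j=False, k=False, n=True;
  j=True, k=False, n=True;
  j=True, k=True, n=True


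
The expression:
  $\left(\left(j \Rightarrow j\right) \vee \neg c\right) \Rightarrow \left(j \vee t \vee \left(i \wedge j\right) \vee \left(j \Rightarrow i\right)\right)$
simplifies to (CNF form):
$\text{True}$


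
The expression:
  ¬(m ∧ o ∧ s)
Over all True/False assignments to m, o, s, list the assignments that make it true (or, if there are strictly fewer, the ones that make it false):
is false only for:
  m=True, o=True, s=True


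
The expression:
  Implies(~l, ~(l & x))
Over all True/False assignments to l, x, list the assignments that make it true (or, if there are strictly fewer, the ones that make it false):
is always true.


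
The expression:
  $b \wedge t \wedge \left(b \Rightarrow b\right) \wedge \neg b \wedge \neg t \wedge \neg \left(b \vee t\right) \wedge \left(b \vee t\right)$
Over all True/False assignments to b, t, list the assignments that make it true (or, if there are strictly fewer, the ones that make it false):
is never true.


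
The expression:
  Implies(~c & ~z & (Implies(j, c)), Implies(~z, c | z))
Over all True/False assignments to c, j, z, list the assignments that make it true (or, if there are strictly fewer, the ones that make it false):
is false only for:
  c=False, j=False, z=False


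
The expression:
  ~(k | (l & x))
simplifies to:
~k & (~l | ~x)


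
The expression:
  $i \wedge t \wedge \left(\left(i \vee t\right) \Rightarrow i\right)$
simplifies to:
$i \wedge t$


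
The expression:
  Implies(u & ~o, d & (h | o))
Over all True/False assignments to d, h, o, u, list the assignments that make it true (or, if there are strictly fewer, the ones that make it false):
is false only for:
  d=False, h=False, o=False, u=True;
  d=False, h=True, o=False, u=True;
  d=True, h=False, o=False, u=True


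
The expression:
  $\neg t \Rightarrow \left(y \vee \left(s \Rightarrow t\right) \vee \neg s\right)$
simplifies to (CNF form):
$t \vee y \vee \neg s$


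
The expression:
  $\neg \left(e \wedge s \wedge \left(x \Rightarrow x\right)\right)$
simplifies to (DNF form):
$\neg e \vee \neg s$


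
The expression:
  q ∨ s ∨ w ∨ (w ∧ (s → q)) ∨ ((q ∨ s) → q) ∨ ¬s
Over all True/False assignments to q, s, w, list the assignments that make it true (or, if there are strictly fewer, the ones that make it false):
is always true.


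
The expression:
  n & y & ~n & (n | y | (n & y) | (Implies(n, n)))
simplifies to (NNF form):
False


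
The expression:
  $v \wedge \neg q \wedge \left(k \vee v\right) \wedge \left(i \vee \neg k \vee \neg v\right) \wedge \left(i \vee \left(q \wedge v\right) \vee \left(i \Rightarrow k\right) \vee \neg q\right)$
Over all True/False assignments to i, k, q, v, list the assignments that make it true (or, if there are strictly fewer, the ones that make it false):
is true only for:
  i=False, k=False, q=False, v=True;
  i=True, k=False, q=False, v=True;
  i=True, k=True, q=False, v=True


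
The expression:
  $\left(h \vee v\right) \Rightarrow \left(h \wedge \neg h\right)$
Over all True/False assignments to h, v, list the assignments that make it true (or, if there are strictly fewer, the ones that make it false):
is true only for:
  h=False, v=False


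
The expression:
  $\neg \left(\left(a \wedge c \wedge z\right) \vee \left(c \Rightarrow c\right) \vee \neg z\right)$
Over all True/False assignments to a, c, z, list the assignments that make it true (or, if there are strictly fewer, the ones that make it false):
is never true.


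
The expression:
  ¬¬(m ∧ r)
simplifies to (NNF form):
m ∧ r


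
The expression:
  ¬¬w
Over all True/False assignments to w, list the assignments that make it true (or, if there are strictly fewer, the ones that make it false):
is true only for:
  w=True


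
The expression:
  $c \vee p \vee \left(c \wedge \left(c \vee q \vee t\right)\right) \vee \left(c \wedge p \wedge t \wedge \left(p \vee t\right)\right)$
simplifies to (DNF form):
$c \vee p$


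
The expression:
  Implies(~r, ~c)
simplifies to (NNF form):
r | ~c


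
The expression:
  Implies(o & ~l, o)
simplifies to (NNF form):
True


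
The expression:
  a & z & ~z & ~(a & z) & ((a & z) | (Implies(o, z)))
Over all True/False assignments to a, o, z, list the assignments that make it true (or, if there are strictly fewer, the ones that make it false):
is never true.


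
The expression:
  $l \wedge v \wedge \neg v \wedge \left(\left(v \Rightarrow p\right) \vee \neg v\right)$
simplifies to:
$\text{False}$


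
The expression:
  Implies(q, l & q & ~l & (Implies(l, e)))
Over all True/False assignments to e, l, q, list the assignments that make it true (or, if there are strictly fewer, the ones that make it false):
is true only for:
  e=False, l=False, q=False;
  e=False, l=True, q=False;
  e=True, l=False, q=False;
  e=True, l=True, q=False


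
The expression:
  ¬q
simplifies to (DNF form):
¬q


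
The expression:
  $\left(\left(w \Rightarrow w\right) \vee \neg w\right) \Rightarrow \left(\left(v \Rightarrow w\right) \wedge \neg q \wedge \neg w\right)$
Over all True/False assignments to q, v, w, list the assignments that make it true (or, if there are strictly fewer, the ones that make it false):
is true only for:
  q=False, v=False, w=False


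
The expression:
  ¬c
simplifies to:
¬c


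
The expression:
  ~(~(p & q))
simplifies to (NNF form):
p & q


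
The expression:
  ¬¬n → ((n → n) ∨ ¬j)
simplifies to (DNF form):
True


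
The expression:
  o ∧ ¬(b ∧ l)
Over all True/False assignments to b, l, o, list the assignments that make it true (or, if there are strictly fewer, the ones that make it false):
is true only for:
  b=False, l=False, o=True;
  b=False, l=True, o=True;
  b=True, l=False, o=True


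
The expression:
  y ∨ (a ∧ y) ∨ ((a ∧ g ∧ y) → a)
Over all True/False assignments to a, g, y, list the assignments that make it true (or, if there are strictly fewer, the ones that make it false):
is always true.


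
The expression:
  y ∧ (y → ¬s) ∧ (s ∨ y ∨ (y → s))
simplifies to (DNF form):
y ∧ ¬s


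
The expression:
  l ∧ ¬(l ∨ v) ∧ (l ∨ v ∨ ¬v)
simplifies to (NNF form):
False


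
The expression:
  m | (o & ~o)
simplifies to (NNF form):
m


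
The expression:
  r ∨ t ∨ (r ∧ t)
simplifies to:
r ∨ t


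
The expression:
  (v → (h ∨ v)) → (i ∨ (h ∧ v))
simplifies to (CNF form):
(h ∨ i) ∧ (i ∨ v)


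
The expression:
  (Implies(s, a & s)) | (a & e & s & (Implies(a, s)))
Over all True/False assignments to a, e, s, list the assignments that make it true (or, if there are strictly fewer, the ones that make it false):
is false only for:
  a=False, e=False, s=True;
  a=False, e=True, s=True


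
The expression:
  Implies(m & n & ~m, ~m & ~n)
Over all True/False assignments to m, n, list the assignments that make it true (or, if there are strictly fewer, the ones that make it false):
is always true.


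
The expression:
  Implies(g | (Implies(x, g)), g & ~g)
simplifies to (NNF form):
x & ~g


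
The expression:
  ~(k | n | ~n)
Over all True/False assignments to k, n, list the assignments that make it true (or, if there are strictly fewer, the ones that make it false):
is never true.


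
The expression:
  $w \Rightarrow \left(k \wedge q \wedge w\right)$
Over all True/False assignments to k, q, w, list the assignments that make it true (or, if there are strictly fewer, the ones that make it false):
is false only for:
  k=False, q=False, w=True;
  k=False, q=True, w=True;
  k=True, q=False, w=True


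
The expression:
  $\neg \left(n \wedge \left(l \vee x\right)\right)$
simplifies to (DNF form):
$\left(\neg l \wedge \neg x\right) \vee \neg n$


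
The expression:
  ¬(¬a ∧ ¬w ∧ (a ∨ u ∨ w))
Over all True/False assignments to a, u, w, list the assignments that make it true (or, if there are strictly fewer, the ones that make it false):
is false only for:
  a=False, u=True, w=False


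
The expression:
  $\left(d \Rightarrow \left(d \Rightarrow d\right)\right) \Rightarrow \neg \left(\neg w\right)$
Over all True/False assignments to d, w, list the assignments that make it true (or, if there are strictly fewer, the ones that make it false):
is true only for:
  d=False, w=True;
  d=True, w=True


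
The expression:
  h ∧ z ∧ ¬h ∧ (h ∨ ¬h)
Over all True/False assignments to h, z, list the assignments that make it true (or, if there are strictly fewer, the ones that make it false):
is never true.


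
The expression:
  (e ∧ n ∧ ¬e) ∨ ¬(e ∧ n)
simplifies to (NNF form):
¬e ∨ ¬n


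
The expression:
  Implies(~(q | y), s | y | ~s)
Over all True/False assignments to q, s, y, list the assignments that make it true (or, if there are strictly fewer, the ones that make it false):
is always true.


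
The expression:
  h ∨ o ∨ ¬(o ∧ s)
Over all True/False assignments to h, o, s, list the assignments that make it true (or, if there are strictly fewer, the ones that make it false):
is always true.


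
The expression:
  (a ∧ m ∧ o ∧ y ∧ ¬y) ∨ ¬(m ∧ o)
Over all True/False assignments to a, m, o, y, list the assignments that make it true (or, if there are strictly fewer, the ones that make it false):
is false only for:
  a=False, m=True, o=True, y=False;
  a=False, m=True, o=True, y=True;
  a=True, m=True, o=True, y=False;
  a=True, m=True, o=True, y=True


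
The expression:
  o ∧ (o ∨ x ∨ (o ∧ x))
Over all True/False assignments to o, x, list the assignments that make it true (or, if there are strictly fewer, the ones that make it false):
is true only for:
  o=True, x=False;
  o=True, x=True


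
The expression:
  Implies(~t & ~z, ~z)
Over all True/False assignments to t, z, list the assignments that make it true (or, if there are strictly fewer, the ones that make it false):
is always true.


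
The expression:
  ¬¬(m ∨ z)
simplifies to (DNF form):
m ∨ z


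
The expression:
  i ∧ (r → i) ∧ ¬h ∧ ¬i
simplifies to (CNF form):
False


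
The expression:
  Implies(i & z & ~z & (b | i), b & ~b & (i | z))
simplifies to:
True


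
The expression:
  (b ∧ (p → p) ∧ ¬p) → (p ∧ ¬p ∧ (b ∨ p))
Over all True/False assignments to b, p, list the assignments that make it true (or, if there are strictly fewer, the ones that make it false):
is false only for:
  b=True, p=False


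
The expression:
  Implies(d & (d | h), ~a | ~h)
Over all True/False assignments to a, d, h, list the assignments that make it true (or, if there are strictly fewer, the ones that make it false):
is false only for:
  a=True, d=True, h=True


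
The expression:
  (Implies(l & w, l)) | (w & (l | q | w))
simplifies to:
True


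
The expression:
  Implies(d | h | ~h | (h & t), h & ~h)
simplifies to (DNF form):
False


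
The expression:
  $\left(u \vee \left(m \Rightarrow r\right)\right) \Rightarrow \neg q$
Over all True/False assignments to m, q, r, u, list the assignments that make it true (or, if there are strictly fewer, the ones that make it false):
is false only for:
  m=False, q=True, r=False, u=False;
  m=False, q=True, r=False, u=True;
  m=False, q=True, r=True, u=False;
  m=False, q=True, r=True, u=True;
  m=True, q=True, r=False, u=True;
  m=True, q=True, r=True, u=False;
  m=True, q=True, r=True, u=True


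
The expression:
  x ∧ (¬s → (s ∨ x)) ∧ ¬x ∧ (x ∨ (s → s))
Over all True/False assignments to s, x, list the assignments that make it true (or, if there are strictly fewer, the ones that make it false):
is never true.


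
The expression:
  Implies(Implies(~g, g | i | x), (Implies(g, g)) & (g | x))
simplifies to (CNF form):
g | x | ~i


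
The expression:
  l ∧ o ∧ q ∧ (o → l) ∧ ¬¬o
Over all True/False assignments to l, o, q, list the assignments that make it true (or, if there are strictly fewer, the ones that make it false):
is true only for:
  l=True, o=True, q=True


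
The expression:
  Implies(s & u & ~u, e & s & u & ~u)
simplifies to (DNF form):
True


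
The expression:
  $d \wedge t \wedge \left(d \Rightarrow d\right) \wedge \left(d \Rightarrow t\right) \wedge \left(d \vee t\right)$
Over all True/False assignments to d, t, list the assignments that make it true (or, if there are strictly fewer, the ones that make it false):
is true only for:
  d=True, t=True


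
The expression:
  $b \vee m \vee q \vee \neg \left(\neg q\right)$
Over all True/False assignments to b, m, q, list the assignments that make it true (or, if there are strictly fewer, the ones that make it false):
is false only for:
  b=False, m=False, q=False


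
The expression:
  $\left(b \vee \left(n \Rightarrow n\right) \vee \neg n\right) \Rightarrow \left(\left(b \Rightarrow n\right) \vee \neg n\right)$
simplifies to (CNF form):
$\text{True}$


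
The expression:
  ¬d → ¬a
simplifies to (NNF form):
d ∨ ¬a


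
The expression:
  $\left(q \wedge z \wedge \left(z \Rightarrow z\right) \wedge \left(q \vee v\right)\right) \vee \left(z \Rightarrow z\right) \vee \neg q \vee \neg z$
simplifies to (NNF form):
$\text{True}$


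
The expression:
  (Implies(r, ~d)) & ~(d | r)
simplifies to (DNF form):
~d & ~r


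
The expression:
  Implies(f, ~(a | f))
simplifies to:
~f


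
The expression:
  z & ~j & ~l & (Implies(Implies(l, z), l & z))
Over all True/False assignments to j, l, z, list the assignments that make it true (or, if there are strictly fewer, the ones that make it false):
is never true.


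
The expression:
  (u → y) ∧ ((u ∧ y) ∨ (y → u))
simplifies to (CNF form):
(u ∨ ¬y) ∧ (y ∨ ¬u)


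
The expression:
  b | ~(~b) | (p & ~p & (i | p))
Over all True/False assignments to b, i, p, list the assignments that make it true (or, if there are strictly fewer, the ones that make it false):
is true only for:
  b=True, i=False, p=False;
  b=True, i=False, p=True;
  b=True, i=True, p=False;
  b=True, i=True, p=True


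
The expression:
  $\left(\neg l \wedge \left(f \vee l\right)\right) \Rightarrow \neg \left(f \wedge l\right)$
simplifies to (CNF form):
$\text{True}$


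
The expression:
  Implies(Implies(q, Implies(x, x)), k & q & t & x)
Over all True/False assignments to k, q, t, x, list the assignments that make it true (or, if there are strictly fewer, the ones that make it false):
is true only for:
  k=True, q=True, t=True, x=True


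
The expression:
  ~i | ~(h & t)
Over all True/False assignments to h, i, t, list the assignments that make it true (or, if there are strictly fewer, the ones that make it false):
is false only for:
  h=True, i=True, t=True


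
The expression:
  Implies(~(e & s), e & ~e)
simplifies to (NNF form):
e & s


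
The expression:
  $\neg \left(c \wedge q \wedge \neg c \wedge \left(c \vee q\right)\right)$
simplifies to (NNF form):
$\text{True}$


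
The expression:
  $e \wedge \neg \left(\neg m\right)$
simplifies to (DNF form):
$e \wedge m$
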